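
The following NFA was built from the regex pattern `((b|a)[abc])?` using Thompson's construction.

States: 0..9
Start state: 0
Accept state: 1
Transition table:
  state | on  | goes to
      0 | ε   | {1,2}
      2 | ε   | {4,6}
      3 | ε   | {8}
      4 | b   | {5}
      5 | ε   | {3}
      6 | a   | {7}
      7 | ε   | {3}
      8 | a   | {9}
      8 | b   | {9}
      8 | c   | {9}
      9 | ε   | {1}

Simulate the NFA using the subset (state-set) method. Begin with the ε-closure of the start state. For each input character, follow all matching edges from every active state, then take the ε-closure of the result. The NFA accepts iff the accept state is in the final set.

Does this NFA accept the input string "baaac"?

Answer: REJECT

Trace:
S₀ = ε-closure({0}) = {0,1,2,4,6}
'b' @ 1: {3,5,8}
'a' @ 2: {1,9}  (accept∈set)
'a' @ 3: {}  — no active states
rest 'ac' ignored (set empty)
after full input: {}  (accept=1 not in)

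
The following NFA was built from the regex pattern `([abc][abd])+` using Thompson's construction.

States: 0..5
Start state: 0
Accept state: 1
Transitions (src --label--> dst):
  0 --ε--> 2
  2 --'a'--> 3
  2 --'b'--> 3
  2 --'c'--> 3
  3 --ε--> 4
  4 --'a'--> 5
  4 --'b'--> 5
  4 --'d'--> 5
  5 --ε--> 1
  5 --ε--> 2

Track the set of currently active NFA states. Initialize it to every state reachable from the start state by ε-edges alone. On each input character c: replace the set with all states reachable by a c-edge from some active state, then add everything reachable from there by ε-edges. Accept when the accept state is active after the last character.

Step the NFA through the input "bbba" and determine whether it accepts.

Answer: ACCEPT

Trace:
start: ε-closure({0}) = {0,2}
'b' @ 1: {3,4}
'b' @ 2: {1,2,5}  [accepting]
'b' @ 3: {3,4}
'a' @ 4: {1,2,5}  [accepting]
end set {1,2,5} — state 1 in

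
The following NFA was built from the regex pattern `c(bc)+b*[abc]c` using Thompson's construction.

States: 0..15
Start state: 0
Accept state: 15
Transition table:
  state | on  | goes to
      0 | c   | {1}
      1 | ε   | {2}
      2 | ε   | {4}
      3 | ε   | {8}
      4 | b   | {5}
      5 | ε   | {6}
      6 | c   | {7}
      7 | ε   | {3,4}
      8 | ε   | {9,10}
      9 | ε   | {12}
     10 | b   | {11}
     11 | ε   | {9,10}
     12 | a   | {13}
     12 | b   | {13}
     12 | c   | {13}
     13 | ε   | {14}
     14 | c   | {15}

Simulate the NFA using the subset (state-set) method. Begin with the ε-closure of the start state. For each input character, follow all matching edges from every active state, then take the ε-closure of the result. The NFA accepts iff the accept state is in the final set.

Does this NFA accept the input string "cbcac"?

Answer: ACCEPT

Trace:
start: ε-closure({0}) = {0}
'c' @ 1: {1,2,4}
'b' @ 2: {5,6}
'c' @ 3: {3,4,7,8,9,10,12}
'a' @ 4: {13,14}
'c' @ 5: {15}  ✓accept
final: {15}; accept 15 in set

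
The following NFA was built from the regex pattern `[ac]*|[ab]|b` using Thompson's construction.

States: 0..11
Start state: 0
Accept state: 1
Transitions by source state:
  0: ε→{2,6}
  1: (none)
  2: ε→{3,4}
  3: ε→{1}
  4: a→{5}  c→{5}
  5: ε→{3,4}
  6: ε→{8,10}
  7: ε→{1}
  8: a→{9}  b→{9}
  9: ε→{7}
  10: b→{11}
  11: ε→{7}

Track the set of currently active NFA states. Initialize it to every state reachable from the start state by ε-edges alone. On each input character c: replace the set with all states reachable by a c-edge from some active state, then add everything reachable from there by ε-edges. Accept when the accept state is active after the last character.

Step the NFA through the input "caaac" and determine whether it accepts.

Answer: ACCEPT

Steps:
initial (ε-close {0}): {0,1,2,3,4,6,8,10}
'c' @ 1: {1,3,4,5}  [accepting]
'a' @ 2: {1,3,4,5}  [accepting]
'a' @ 3: {1,3,4,5}  [accepting]
'a' @ 4: {1,3,4,5}  [accepting]
'c' @ 5: {1,3,4,5}  [accepting]
after full input: {1,3,4,5}  (accept=1 in)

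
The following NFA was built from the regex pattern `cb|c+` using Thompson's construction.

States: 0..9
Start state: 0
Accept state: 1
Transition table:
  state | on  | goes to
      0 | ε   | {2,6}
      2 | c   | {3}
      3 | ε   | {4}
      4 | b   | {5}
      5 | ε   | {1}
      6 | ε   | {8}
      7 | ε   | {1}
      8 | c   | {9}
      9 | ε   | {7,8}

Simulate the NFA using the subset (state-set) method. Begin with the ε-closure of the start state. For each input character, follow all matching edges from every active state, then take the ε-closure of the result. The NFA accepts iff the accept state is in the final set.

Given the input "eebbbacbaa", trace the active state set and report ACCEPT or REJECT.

S₀ = ε-closure({0}) = {0,2,6,8}
'e' @ 1: {}  — no active states
rest 'ebbbacbaa' ignored (set empty)
final: {}; accept 1 not in set

Answer: REJECT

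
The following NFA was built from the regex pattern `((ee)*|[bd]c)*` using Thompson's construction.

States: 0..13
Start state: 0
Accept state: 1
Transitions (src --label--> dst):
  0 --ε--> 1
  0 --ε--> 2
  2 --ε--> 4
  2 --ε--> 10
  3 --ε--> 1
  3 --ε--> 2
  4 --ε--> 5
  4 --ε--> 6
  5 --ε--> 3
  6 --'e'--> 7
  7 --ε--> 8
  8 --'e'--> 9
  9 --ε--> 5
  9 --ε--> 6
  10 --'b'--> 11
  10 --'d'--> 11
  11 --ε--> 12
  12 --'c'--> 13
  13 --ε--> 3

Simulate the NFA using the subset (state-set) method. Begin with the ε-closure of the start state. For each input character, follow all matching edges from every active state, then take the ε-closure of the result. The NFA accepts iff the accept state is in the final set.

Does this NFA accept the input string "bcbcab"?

Answer: REJECT

Derivation:
initial (ε-close {0}): {0,1,2,3,4,5,6,10}
'b' @ 1: {11,12}
'c' @ 2: {1,2,3,4,5,6,10,13}  ✓accept
'b' @ 3: {11,12}
'c' @ 4: {1,2,3,4,5,6,10,13}  ✓accept
'a' @ 5: {}  — dead — no transitions
rest 'b' ignored (set empty)
final: {}; accept 1 not in set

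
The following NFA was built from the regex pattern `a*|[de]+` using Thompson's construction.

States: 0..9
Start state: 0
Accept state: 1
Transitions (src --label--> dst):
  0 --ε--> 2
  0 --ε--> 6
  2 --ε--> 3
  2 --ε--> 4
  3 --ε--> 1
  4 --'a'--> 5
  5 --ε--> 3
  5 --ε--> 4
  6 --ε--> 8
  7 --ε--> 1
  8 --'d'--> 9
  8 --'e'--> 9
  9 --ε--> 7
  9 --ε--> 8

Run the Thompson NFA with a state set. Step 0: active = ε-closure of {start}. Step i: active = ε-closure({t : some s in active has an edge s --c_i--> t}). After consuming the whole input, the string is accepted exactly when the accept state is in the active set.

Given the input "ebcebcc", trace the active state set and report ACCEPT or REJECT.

Answer: REJECT

Derivation:
S₀ = ε-closure({0}) = {0,1,2,3,4,6,8}
'e' @ 1: {1,7,8,9}  ✓accept
'b' @ 2: {}  — state set empty
rest 'cebcc' ignored (set empty)
end set {} — state 1 not in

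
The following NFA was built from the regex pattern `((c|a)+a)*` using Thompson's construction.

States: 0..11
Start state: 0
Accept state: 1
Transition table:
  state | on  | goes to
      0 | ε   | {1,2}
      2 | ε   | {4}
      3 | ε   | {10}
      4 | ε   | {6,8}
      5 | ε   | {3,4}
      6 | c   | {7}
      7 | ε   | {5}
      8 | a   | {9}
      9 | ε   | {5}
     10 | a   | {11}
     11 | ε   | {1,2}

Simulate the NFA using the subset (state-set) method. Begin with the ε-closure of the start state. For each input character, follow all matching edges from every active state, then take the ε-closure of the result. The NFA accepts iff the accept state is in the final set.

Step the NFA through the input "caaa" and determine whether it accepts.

initial (ε-close {0}): {0,1,2,4,6,8}
'c' @ 1: {3,4,5,6,7,8,10}
'a' @ 2: {1,2,3,4,5,6,8,9,10,11}  [accepting]
'a' @ 3: {1,2,3,4,5,6,8,9,10,11}  [accepting]
'a' @ 4: {1,2,3,4,5,6,8,9,10,11}  [accepting]
after full input: {1,2,3,4,5,6,8,9,10,11}  (accept=1 in)

Answer: ACCEPT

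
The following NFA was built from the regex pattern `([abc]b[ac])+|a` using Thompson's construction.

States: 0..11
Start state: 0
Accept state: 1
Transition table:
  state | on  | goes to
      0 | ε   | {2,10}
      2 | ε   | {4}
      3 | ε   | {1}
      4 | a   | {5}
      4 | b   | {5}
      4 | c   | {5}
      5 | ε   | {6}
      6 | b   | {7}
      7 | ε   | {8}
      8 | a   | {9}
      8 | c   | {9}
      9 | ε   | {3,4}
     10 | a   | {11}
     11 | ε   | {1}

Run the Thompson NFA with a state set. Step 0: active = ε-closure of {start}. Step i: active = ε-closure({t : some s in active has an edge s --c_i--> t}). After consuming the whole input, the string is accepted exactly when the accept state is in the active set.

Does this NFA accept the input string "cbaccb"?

initial (ε-close {0}): {0,2,4,10}
'c' @ 1: {5,6}
'b' @ 2: {7,8}
'a' @ 3: {1,3,4,9}  [accepting]
'c' @ 4: {5,6}
'c' @ 5: {}  — state set empty
rest 'b' ignored (set empty)
final: {}; accept 1 not in set

Answer: REJECT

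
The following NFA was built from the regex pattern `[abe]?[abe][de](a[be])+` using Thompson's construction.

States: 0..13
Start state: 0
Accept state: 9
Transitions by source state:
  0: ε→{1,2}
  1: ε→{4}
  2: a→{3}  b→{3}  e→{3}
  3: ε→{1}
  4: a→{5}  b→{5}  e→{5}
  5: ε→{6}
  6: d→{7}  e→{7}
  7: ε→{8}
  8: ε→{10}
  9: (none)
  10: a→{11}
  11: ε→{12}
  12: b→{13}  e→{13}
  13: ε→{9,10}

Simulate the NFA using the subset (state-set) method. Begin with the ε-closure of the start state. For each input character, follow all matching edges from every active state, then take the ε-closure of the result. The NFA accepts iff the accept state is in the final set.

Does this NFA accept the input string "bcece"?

Answer: REJECT

Steps:
S₀ = ε-closure({0}) = {0,1,2,4}
'b' @ 1: {1,3,4,5,6}
'c' @ 2: {}  — dead — no transitions
rest 'ece' ignored (set empty)
final: {}; accept 9 not in set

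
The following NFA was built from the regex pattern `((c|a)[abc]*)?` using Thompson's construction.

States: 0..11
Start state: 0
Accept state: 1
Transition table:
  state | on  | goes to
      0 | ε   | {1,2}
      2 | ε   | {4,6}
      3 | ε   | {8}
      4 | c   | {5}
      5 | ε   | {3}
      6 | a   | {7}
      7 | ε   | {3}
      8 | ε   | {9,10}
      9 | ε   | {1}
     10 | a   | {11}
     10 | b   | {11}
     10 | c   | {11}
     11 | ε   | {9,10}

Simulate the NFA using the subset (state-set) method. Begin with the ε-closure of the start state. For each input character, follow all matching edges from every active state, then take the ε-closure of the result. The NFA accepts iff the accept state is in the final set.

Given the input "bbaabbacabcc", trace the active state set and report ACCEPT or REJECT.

initial (ε-close {0}): {0,1,2,4,6}
'b' @ 1: {}  — state set empty
rest 'baabbacabcc' ignored (set empty)
end set {} — state 1 not in

Answer: REJECT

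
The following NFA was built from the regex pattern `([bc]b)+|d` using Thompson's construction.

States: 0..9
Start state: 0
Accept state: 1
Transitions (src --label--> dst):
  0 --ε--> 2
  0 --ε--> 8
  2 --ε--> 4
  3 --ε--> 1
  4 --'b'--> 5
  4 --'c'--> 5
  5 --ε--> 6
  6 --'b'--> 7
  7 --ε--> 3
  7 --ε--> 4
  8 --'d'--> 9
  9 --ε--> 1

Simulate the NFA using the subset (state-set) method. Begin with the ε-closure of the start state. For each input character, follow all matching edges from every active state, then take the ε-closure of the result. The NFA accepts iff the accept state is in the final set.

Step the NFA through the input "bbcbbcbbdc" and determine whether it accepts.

Answer: REJECT

Derivation:
initial (ε-close {0}): {0,2,4,8}
'b' @ 1: {5,6}
'b' @ 2: {1,3,4,7}  (accept∈set)
'c' @ 3: {5,6}
'b' @ 4: {1,3,4,7}  (accept∈set)
'b' @ 5: {5,6}
'c' @ 6: {}  — dead — no transitions
rest 'bbdc' ignored (set empty)
final: {}; accept 1 not in set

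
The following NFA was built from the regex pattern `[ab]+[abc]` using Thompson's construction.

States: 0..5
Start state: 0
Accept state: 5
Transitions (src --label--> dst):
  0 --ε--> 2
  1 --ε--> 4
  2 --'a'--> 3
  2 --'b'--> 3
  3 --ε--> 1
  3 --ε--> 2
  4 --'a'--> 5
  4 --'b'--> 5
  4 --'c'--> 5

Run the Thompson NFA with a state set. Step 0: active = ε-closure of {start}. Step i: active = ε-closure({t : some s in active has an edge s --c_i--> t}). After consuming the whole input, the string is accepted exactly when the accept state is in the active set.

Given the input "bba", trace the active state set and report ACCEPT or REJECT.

Answer: ACCEPT

Derivation:
S₀ = ε-closure({0}) = {0,2}
'b' @ 1: {1,2,3,4}
'b' @ 2: {1,2,3,4,5}  ✓accept
'a' @ 3: {1,2,3,4,5}  ✓accept
after full input: {1,2,3,4,5}  (accept=5 in)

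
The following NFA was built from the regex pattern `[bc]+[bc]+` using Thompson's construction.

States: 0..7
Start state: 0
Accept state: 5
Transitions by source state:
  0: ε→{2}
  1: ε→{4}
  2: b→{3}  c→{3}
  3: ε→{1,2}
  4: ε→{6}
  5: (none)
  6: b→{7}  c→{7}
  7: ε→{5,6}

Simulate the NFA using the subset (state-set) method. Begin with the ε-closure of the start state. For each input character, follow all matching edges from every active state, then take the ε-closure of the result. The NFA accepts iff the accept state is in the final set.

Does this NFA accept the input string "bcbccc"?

start: ε-closure({0}) = {0,2}
'b' @ 1: {1,2,3,4,6}
'c' @ 2: {1,2,3,4,5,6,7}  [accepting]
'b' @ 3: {1,2,3,4,5,6,7}  [accepting]
'c' @ 4: {1,2,3,4,5,6,7}  [accepting]
'c' @ 5: {1,2,3,4,5,6,7}  [accepting]
'c' @ 6: {1,2,3,4,5,6,7}  [accepting]
after full input: {1,2,3,4,5,6,7}  (accept=5 in)

Answer: ACCEPT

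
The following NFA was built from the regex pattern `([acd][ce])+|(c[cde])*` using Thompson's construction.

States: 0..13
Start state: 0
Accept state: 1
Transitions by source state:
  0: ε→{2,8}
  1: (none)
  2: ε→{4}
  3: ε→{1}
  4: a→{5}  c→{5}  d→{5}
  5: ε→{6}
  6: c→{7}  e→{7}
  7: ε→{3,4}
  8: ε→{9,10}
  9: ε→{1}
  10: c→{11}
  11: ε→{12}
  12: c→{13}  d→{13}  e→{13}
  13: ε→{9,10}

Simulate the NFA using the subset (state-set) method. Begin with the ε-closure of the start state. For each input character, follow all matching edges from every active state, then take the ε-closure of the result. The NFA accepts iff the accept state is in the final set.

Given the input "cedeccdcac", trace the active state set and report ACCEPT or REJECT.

start: ε-closure({0}) = {0,1,2,4,8,9,10}
'c' @ 1: {5,6,11,12}
'e' @ 2: {1,3,4,7,9,10,13}  ✓accept
'd' @ 3: {5,6}
'e' @ 4: {1,3,4,7}  ✓accept
'c' @ 5: {5,6}
'c' @ 6: {1,3,4,7}  ✓accept
'd' @ 7: {5,6}
'c' @ 8: {1,3,4,7}  ✓accept
'a' @ 9: {5,6}
'c' @ 10: {1,3,4,7}  ✓accept
final: {1,3,4,7}; accept 1 in set

Answer: ACCEPT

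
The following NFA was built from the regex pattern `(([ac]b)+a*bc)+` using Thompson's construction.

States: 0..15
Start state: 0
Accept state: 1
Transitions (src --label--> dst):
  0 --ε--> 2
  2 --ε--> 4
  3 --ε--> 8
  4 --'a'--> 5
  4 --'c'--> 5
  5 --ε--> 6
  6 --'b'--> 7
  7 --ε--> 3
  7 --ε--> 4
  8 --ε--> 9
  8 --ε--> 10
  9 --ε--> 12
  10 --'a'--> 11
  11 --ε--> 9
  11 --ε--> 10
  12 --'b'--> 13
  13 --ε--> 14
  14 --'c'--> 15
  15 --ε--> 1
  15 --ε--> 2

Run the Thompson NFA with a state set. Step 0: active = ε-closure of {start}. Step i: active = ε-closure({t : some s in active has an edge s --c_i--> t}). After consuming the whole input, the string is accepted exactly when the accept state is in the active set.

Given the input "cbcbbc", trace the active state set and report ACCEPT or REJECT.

Answer: ACCEPT

Steps:
start: ε-closure({0}) = {0,2,4}
'c' @ 1: {5,6}
'b' @ 2: {3,4,7,8,9,10,12}
'c' @ 3: {5,6}
'b' @ 4: {3,4,7,8,9,10,12}
'b' @ 5: {13,14}
'c' @ 6: {1,2,4,15}  [accepting]
after full input: {1,2,4,15}  (accept=1 in)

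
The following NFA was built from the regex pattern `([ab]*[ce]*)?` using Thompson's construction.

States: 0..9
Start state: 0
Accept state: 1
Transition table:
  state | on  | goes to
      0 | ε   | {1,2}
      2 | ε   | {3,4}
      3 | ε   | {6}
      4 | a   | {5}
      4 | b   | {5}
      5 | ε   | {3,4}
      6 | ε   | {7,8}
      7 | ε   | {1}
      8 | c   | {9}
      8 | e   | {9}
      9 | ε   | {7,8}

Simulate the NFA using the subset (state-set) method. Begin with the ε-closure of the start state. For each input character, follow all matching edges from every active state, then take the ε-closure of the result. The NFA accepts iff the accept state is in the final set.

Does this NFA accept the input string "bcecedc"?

Answer: REJECT

Trace:
initial (ε-close {0}): {0,1,2,3,4,6,7,8}
'b' @ 1: {1,3,4,5,6,7,8}  ✓accept
'c' @ 2: {1,7,8,9}  ✓accept
'e' @ 3: {1,7,8,9}  ✓accept
'c' @ 4: {1,7,8,9}  ✓accept
'e' @ 5: {1,7,8,9}  ✓accept
'd' @ 6: {}  — state set empty
rest 'c' ignored (set empty)
after full input: {}  (accept=1 not in)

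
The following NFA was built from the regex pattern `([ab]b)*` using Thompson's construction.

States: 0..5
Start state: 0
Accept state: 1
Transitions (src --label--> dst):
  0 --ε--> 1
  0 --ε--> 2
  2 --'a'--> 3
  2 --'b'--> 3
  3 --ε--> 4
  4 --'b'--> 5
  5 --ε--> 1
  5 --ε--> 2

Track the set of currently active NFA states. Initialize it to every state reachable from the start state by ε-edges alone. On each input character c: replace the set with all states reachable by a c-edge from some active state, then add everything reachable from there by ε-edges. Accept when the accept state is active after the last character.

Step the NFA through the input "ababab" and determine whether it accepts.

Answer: ACCEPT

Steps:
start: ε-closure({0}) = {0,1,2}
'a' @ 1: {3,4}
'b' @ 2: {1,2,5}  [accepting]
'a' @ 3: {3,4}
'b' @ 4: {1,2,5}  [accepting]
'a' @ 5: {3,4}
'b' @ 6: {1,2,5}  [accepting]
end set {1,2,5} — state 1 in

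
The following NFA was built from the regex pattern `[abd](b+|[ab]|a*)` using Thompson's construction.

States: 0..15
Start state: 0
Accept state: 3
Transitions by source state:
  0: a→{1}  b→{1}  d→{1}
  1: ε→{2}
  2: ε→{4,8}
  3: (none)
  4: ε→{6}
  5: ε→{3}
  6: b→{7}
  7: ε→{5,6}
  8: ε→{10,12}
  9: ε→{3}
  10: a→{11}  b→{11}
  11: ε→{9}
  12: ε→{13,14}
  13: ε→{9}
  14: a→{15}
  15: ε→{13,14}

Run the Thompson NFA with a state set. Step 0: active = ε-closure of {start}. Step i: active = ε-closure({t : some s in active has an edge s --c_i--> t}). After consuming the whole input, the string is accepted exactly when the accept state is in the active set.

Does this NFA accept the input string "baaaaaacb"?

Answer: REJECT

Derivation:
S₀ = ε-closure({0}) = {0}
'b' @ 1: {1,2,3,4,6,8,9,10,12,13,14}  [accepting]
'a' @ 2: {3,9,11,13,14,15}  [accepting]
'a' @ 3: {3,9,13,14,15}  [accepting]
'a' @ 4: {3,9,13,14,15}  [accepting]
'a' @ 5: {3,9,13,14,15}  [accepting]
'a' @ 6: {3,9,13,14,15}  [accepting]
'a' @ 7: {3,9,13,14,15}  [accepting]
'c' @ 8: {}  — no active states
rest 'b' ignored (set empty)
end set {} — state 3 not in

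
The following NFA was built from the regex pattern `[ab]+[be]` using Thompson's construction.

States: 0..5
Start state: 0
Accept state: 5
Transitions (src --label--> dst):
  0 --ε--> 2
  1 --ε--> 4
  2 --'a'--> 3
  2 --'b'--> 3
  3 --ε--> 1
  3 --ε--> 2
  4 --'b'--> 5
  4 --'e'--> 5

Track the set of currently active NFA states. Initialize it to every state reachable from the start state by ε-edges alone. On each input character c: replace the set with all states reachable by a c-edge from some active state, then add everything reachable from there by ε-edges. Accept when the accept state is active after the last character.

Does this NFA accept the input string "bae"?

start: ε-closure({0}) = {0,2}
'b' @ 1: {1,2,3,4}
'a' @ 2: {1,2,3,4}
'e' @ 3: {5}  ✓accept
after full input: {5}  (accept=5 in)

Answer: ACCEPT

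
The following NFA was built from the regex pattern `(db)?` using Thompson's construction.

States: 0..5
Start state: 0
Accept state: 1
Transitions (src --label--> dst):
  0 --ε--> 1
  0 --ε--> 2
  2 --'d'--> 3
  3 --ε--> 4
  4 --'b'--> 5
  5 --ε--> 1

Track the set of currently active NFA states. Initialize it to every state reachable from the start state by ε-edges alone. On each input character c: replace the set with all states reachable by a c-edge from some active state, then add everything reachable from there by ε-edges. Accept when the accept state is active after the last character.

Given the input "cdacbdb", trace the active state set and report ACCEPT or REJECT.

start: ε-closure({0}) = {0,1,2}
'c' @ 1: {}  — state set empty
rest 'dacbdb' ignored (set empty)
after full input: {}  (accept=1 not in)

Answer: REJECT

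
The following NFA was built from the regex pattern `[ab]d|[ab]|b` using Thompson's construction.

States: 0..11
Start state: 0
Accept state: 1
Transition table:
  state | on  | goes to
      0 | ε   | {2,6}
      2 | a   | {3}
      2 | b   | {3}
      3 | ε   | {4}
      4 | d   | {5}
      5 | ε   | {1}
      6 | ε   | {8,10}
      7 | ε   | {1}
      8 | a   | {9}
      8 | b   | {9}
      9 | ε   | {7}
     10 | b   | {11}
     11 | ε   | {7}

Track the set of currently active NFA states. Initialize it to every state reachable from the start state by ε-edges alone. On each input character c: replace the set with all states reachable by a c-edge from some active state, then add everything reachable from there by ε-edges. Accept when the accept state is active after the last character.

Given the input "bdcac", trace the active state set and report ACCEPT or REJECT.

initial (ε-close {0}): {0,2,6,8,10}
'b' @ 1: {1,3,4,7,9,11}  (accept∈set)
'd' @ 2: {1,5}  (accept∈set)
'c' @ 3: {}  — state set empty
rest 'ac' ignored (set empty)
final: {}; accept 1 not in set

Answer: REJECT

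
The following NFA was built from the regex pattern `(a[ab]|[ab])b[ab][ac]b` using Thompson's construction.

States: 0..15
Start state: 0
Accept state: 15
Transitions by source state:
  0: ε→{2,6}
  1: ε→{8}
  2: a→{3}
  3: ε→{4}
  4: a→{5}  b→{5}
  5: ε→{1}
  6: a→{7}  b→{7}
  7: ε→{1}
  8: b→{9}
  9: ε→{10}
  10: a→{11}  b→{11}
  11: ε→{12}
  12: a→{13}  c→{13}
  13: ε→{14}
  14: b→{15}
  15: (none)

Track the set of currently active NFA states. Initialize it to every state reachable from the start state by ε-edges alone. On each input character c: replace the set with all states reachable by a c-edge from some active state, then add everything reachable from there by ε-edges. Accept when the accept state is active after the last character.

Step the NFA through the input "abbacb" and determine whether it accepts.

Answer: ACCEPT

Derivation:
S₀ = ε-closure({0}) = {0,2,6}
'a' @ 1: {1,3,4,7,8}
'b' @ 2: {1,5,8,9,10}
'b' @ 3: {9,10,11,12}
'a' @ 4: {11,12,13,14}
'c' @ 5: {13,14}
'b' @ 6: {15}  (accept∈set)
after full input: {15}  (accept=15 in)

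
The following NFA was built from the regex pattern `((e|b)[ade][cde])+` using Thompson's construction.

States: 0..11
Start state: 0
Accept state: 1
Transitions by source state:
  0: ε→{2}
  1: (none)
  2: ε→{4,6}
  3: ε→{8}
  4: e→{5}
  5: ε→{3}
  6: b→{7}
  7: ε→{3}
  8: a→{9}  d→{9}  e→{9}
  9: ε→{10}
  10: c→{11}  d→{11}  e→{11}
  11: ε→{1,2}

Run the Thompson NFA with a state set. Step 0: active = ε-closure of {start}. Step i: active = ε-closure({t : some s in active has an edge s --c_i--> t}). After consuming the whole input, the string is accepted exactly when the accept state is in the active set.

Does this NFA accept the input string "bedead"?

Answer: ACCEPT

Trace:
initial (ε-close {0}): {0,2,4,6}
'b' @ 1: {3,7,8}
'e' @ 2: {9,10}
'd' @ 3: {1,2,4,6,11}  [accepting]
'e' @ 4: {3,5,8}
'a' @ 5: {9,10}
'd' @ 6: {1,2,4,6,11}  [accepting]
end set {1,2,4,6,11} — state 1 in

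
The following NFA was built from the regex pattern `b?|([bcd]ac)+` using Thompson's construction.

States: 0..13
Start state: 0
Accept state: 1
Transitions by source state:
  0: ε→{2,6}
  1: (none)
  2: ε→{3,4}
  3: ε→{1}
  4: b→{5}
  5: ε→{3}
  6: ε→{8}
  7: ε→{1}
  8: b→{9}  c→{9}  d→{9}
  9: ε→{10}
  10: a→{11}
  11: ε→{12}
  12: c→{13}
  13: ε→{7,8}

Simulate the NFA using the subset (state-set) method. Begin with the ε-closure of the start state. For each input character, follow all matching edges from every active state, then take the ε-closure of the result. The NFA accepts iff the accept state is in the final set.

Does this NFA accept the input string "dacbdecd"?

S₀ = ε-closure({0}) = {0,1,2,3,4,6,8}
'd' @ 1: {9,10}
'a' @ 2: {11,12}
'c' @ 3: {1,7,8,13}  [accepting]
'b' @ 4: {9,10}
'd' @ 5: {}  — dead — no transitions
rest 'ecd' ignored (set empty)
final: {}; accept 1 not in set

Answer: REJECT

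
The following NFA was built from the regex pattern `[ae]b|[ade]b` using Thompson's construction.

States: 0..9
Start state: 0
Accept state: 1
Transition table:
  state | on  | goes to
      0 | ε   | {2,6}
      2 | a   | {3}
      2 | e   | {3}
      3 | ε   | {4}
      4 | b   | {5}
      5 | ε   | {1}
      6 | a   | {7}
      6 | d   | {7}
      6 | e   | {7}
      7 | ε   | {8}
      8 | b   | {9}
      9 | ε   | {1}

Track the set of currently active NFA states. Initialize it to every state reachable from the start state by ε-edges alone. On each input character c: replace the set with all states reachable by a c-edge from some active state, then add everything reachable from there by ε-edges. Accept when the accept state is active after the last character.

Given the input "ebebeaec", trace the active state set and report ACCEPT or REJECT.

S₀ = ε-closure({0}) = {0,2,6}
'e' @ 1: {3,4,7,8}
'b' @ 2: {1,5,9}  (accept∈set)
'e' @ 3: {}  — state set empty
rest 'beaec' ignored (set empty)
end set {} — state 1 not in

Answer: REJECT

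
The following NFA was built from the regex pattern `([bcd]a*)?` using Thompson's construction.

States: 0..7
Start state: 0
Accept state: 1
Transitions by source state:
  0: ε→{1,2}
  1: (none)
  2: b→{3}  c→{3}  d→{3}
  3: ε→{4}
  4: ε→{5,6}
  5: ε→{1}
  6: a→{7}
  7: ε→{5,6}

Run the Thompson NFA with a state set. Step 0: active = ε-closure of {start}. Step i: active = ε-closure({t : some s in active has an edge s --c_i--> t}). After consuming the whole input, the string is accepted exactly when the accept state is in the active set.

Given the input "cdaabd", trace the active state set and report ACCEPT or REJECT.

S₀ = ε-closure({0}) = {0,1,2}
'c' @ 1: {1,3,4,5,6}  ✓accept
'd' @ 2: {}  — state set empty
rest 'aabd' ignored (set empty)
end set {} — state 1 not in

Answer: REJECT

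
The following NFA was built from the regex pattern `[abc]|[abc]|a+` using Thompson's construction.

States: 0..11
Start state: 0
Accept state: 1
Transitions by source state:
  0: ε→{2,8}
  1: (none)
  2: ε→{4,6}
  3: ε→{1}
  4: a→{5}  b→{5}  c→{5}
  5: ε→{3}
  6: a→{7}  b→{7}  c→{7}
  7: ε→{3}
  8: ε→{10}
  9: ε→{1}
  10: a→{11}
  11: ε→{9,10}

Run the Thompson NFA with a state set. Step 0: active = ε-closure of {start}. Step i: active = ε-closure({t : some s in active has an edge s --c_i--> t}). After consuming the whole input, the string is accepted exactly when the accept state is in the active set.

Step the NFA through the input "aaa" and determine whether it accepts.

initial (ε-close {0}): {0,2,4,6,8,10}
'a' @ 1: {1,3,5,7,9,10,11}  ✓accept
'a' @ 2: {1,9,10,11}  ✓accept
'a' @ 3: {1,9,10,11}  ✓accept
after full input: {1,9,10,11}  (accept=1 in)

Answer: ACCEPT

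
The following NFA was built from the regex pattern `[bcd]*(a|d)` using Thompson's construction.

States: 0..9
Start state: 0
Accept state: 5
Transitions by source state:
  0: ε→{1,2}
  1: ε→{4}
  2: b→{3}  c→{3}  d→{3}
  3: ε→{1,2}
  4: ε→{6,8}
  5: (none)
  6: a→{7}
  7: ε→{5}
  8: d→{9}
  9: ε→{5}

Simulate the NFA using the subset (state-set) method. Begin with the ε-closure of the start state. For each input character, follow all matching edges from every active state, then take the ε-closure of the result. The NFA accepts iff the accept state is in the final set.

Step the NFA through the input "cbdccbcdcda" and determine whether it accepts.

start: ε-closure({0}) = {0,1,2,4,6,8}
'c' @ 1: {1,2,3,4,6,8}
'b' @ 2: {1,2,3,4,6,8}
'd' @ 3: {1,2,3,4,5,6,8,9}  [accepting]
'c' @ 4: {1,2,3,4,6,8}
'c' @ 5: {1,2,3,4,6,8}
'b' @ 6: {1,2,3,4,6,8}
'c' @ 7: {1,2,3,4,6,8}
'd' @ 8: {1,2,3,4,5,6,8,9}  [accepting]
'c' @ 9: {1,2,3,4,6,8}
'd' @ 10: {1,2,3,4,5,6,8,9}  [accepting]
'a' @ 11: {5,7}  [accepting]
after full input: {5,7}  (accept=5 in)

Answer: ACCEPT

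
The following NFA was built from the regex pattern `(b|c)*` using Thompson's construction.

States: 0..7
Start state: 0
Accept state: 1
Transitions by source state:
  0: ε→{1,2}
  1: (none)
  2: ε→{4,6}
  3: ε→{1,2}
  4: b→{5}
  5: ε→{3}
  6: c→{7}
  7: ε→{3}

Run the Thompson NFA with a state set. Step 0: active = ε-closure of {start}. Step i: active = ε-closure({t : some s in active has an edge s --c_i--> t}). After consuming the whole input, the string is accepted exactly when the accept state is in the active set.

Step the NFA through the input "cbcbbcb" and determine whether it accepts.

Answer: ACCEPT

Derivation:
S₀ = ε-closure({0}) = {0,1,2,4,6}
'c' @ 1: {1,2,3,4,6,7}  [accepting]
'b' @ 2: {1,2,3,4,5,6}  [accepting]
'c' @ 3: {1,2,3,4,6,7}  [accepting]
'b' @ 4: {1,2,3,4,5,6}  [accepting]
'b' @ 5: {1,2,3,4,5,6}  [accepting]
'c' @ 6: {1,2,3,4,6,7}  [accepting]
'b' @ 7: {1,2,3,4,5,6}  [accepting]
end set {1,2,3,4,5,6} — state 1 in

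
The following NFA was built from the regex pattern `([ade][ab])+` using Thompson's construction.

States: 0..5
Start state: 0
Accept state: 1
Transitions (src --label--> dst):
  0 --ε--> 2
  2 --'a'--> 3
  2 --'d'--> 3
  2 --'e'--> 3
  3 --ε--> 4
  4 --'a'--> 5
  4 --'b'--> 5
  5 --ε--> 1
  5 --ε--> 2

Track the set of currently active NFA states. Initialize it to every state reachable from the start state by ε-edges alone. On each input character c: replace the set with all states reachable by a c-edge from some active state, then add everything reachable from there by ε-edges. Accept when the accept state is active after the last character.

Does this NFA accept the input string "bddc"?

Answer: REJECT

Trace:
start: ε-closure({0}) = {0,2}
'b' @ 1: {}  — no active states
rest 'ddc' ignored (set empty)
final: {}; accept 1 not in set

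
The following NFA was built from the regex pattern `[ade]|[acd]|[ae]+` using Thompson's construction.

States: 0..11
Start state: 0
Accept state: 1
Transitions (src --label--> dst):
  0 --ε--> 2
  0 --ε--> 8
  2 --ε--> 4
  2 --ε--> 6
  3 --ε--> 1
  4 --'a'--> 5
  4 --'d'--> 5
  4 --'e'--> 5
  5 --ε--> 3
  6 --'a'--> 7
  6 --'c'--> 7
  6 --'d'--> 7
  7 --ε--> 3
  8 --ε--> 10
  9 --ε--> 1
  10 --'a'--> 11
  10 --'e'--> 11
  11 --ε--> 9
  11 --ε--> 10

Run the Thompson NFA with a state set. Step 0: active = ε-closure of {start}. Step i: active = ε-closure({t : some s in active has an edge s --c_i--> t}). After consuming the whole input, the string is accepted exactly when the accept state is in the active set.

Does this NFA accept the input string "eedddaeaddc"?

Answer: REJECT

Derivation:
start: ε-closure({0}) = {0,2,4,6,8,10}
'e' @ 1: {1,3,5,9,10,11}  ✓accept
'e' @ 2: {1,9,10,11}  ✓accept
'd' @ 3: {}  — no active states
rest 'ddaeaddc' ignored (set empty)
final: {}; accept 1 not in set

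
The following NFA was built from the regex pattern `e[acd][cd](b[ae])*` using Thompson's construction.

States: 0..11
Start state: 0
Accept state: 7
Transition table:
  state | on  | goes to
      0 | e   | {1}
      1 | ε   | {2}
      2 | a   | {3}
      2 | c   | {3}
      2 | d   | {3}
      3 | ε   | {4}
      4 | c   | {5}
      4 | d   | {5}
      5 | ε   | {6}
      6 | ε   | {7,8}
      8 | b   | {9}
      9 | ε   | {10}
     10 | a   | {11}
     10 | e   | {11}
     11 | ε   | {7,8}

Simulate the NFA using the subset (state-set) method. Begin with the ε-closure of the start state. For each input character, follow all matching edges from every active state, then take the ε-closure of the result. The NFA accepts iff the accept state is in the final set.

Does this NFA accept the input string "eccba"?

Answer: ACCEPT

Derivation:
start: ε-closure({0}) = {0}
'e' @ 1: {1,2}
'c' @ 2: {3,4}
'c' @ 3: {5,6,7,8}  [accepting]
'b' @ 4: {9,10}
'a' @ 5: {7,8,11}  [accepting]
end set {7,8,11} — state 7 in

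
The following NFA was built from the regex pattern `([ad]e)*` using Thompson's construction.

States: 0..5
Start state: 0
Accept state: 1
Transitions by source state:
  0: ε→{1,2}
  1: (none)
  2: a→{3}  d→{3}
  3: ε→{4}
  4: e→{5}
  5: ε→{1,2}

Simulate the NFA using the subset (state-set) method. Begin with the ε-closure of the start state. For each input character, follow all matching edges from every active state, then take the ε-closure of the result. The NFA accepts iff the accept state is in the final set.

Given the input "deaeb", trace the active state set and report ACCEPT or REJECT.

initial (ε-close {0}): {0,1,2}
'd' @ 1: {3,4}
'e' @ 2: {1,2,5}  ✓accept
'a' @ 3: {3,4}
'e' @ 4: {1,2,5}  ✓accept
'b' @ 5: {}  — no active states
end set {} — state 1 not in

Answer: REJECT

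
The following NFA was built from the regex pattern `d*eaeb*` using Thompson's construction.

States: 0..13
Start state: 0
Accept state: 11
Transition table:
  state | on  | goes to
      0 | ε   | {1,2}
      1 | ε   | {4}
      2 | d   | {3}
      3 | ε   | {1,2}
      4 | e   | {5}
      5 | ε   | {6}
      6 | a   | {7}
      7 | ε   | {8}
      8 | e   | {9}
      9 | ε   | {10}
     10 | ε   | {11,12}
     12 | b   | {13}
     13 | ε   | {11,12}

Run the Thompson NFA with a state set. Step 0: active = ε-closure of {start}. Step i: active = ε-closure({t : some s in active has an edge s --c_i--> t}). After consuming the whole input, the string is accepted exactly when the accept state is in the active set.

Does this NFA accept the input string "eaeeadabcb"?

Answer: REJECT

Derivation:
S₀ = ε-closure({0}) = {0,1,2,4}
'e' @ 1: {5,6}
'a' @ 2: {7,8}
'e' @ 3: {9,10,11,12}  ✓accept
'e' @ 4: {}  — dead — no transitions
rest 'adabcb' ignored (set empty)
end set {} — state 11 not in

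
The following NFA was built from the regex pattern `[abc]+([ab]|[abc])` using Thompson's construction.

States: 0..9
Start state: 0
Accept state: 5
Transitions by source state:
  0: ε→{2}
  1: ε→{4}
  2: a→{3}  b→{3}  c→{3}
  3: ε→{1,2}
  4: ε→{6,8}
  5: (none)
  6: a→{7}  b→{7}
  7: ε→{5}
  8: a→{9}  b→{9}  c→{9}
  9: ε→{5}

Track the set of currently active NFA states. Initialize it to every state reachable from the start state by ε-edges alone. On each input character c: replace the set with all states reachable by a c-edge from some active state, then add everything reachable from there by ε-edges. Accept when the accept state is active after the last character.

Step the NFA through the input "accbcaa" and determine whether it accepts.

Answer: ACCEPT

Derivation:
start: ε-closure({0}) = {0,2}
'a' @ 1: {1,2,3,4,6,8}
'c' @ 2: {1,2,3,4,5,6,8,9}  ✓accept
'c' @ 3: {1,2,3,4,5,6,8,9}  ✓accept
'b' @ 4: {1,2,3,4,5,6,7,8,9}  ✓accept
'c' @ 5: {1,2,3,4,5,6,8,9}  ✓accept
'a' @ 6: {1,2,3,4,5,6,7,8,9}  ✓accept
'a' @ 7: {1,2,3,4,5,6,7,8,9}  ✓accept
end set {1,2,3,4,5,6,7,8,9} — state 5 in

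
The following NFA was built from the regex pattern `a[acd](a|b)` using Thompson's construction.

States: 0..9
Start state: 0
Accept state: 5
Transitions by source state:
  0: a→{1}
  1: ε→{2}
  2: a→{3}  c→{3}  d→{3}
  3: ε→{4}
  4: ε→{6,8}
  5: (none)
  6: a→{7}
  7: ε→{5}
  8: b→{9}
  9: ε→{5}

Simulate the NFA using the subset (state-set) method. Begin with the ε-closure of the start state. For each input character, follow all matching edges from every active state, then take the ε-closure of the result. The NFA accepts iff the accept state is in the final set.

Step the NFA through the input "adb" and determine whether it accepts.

start: ε-closure({0}) = {0}
'a' @ 1: {1,2}
'd' @ 2: {3,4,6,8}
'b' @ 3: {5,9}  ✓accept
end set {5,9} — state 5 in

Answer: ACCEPT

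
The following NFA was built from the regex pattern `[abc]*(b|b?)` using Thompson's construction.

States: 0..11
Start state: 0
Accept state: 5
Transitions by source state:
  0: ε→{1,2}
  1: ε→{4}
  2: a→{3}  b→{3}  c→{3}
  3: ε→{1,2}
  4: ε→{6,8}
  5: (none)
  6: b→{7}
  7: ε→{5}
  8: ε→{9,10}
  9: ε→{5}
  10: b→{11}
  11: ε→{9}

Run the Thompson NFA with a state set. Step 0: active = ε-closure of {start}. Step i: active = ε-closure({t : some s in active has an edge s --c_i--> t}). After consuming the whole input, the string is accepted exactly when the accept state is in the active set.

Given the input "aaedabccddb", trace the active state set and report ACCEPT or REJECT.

S₀ = ε-closure({0}) = {0,1,2,4,5,6,8,9,10}
'a' @ 1: {1,2,3,4,5,6,8,9,10}  (accept∈set)
'a' @ 2: {1,2,3,4,5,6,8,9,10}  (accept∈set)
'e' @ 3: {}  — no active states
rest 'dabccddb' ignored (set empty)
after full input: {}  (accept=5 not in)

Answer: REJECT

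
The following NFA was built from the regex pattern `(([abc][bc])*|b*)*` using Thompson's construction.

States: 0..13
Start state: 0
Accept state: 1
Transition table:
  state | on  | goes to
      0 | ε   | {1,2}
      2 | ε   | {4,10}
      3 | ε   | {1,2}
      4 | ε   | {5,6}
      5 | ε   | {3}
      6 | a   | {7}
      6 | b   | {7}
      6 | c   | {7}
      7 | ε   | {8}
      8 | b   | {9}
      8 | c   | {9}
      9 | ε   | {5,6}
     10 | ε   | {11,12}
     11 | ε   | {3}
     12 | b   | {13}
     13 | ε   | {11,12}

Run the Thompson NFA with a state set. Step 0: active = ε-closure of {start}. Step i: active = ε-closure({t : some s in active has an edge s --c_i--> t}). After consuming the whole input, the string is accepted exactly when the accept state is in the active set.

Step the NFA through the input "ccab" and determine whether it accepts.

initial (ε-close {0}): {0,1,2,3,4,5,6,10,11,12}
'c' @ 1: {7,8}
'c' @ 2: {1,2,3,4,5,6,9,10,11,12}  (accept∈set)
'a' @ 3: {7,8}
'b' @ 4: {1,2,3,4,5,6,9,10,11,12}  (accept∈set)
after full input: {1,2,3,4,5,6,9,10,11,12}  (accept=1 in)

Answer: ACCEPT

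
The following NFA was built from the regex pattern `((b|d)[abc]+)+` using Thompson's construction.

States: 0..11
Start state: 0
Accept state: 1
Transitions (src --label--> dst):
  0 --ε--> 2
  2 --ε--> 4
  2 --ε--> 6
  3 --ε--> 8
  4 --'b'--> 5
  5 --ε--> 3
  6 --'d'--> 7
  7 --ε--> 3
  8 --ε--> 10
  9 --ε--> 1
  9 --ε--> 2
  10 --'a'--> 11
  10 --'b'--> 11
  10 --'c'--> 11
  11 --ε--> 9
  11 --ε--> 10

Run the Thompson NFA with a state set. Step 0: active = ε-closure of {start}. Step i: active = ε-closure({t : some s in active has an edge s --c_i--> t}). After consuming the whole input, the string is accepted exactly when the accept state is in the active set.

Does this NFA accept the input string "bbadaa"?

Answer: ACCEPT

Derivation:
start: ε-closure({0}) = {0,2,4,6}
'b' @ 1: {3,5,8,10}
'b' @ 2: {1,2,4,6,9,10,11}  ✓accept
'a' @ 3: {1,2,4,6,9,10,11}  ✓accept
'd' @ 4: {3,7,8,10}
'a' @ 5: {1,2,4,6,9,10,11}  ✓accept
'a' @ 6: {1,2,4,6,9,10,11}  ✓accept
final: {1,2,4,6,9,10,11}; accept 1 in set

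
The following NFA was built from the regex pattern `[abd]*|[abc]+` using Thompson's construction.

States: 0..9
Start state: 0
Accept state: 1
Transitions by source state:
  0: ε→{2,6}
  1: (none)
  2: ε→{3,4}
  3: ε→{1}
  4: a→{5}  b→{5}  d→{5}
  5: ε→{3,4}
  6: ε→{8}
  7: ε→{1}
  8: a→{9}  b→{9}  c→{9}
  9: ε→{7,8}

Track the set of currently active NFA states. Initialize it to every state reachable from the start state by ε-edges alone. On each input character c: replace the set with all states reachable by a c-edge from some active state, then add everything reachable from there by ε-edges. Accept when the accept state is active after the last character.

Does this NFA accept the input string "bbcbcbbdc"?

S₀ = ε-closure({0}) = {0,1,2,3,4,6,8}
'b' @ 1: {1,3,4,5,7,8,9}  ✓accept
'b' @ 2: {1,3,4,5,7,8,9}  ✓accept
'c' @ 3: {1,7,8,9}  ✓accept
'b' @ 4: {1,7,8,9}  ✓accept
'c' @ 5: {1,7,8,9}  ✓accept
'b' @ 6: {1,7,8,9}  ✓accept
'b' @ 7: {1,7,8,9}  ✓accept
'd' @ 8: {}  — no active states
rest 'c' ignored (set empty)
after full input: {}  (accept=1 not in)

Answer: REJECT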